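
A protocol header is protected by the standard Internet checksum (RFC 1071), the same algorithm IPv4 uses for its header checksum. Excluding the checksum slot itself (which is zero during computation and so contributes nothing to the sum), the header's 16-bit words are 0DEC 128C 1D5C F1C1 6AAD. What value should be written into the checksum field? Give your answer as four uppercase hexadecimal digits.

65BC

One's-complement addition (fold any carry out of bit 15 back into bit 0):
  0x0DEC + 0x128C = 0x02078
  0x2078 + 0x1D5C = 0x03DD4
  0x3DD4 + 0xF1C1 = 0x12F95 → wrap carry → 0x2F96
  0x2F96 + 0x6AAD = 0x09A43
One's-complement sum = 0x9A43.
Checksum = ~0x9A43 & 0xFFFF = 0x65BC.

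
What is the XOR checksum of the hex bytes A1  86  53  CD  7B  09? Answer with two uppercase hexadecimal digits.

CB

XOR the bytes together:
  start with 0xA1
  0xA1 ⊕ 0x86 = 0x27
  0x27 ⊕ 0x53 = 0x74
  0x74 ⊕ 0xCD = 0xB9
  0xB9 ⊕ 0x7B = 0xC2
  0xC2 ⊕ 0x09 = 0xCB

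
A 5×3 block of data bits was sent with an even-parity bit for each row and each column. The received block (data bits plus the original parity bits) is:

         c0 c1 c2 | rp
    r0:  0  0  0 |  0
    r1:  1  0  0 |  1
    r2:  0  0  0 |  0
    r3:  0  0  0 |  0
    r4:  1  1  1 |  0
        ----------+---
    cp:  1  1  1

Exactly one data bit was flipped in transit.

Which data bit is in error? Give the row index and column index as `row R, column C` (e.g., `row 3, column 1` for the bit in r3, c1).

Recompute each row's even parity and compare to rp:
  r0: data parity 0, sent rp 0 → ok
  r1: data parity 1, sent rp 1 → ok
  r2: data parity 0, sent rp 0 → ok
  r3: data parity 0, sent rp 0 → ok
  r4: data parity 1, sent rp 0 → mismatch
Recompute each column's even parity and compare to cp:
  c0: data parity 0, sent cp 1 → mismatch
  c1: data parity 1, sent cp 1 → ok
  c2: data parity 1, sent cp 1 → ok
Exactly one row (r4) and one column (c0) fail → the flipped bit is at their intersection.

row 4, column 0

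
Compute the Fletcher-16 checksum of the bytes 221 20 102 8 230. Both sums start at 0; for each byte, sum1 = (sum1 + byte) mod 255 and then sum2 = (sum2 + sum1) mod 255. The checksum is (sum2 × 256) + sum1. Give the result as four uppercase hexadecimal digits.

CF47

Running sums (mod 255):
  after byte 0 (221): sum1=221, sum2=221
  after byte 1 (20): sum1=241, sum2=207
  after byte 2 (102): sum1=88, sum2=40
  after byte 3 (8): sum1=96, sum2=136
  after byte 4 (230): sum1=71, sum2=207
Checksum = sum2·256 + sum1 = 207·256 + 71 = 53063 = 0xCF47.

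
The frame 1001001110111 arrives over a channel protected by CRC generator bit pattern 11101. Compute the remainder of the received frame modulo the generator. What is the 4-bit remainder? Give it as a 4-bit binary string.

0000

Modulo-2 division of 1001001110111 by 11101:
  pos 0: 10010 XOR 11101 = 01111
  pos 1: 11110 XOR 11101 = 00011
  pos 4: 11111 XOR 11101 = 00010
  pos 7: 10011 XOR 11101 = 01110
  pos 8: 11101 XOR 11101 = 00000
Remainder = 0000 (zero — the frame passes the CRC check).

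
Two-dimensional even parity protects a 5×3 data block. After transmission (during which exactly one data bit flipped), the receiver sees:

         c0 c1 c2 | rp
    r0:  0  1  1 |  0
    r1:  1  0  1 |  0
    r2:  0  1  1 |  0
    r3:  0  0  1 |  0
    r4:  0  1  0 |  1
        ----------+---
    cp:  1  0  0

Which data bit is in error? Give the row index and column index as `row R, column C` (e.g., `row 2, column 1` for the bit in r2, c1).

row 3, column 1

Recompute each row's even parity and compare to rp:
  r0: data parity 0, sent rp 0 → ok
  r1: data parity 0, sent rp 0 → ok
  r2: data parity 0, sent rp 0 → ok
  r3: data parity 1, sent rp 0 → mismatch
  r4: data parity 1, sent rp 1 → ok
Recompute each column's even parity and compare to cp:
  c0: data parity 1, sent cp 1 → ok
  c1: data parity 1, sent cp 0 → mismatch
  c2: data parity 0, sent cp 0 → ok
Exactly one row (r3) and one column (c1) fail → the flipped bit is at their intersection.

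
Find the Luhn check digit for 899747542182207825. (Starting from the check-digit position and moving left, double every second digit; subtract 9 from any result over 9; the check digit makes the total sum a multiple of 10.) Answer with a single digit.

Partial digits right→left: 5 2 8 7 0 2 2 8 1 2 4 5 7 4 7 9 9 8
Double every second digit counting from the check-digit position (so the 1st, 3rd, 5th, ... of the partial from the right).
  doubled (with −9 where >9): 1 7 0 4 2 8 5 5 9 → sum 41
  kept as-is: 2 7 2 8 2 5 4 9 8 → sum 47
Total = 41 + 47 = 88.
Check digit = (10 − (88 mod 10)) mod 10 = 2.

2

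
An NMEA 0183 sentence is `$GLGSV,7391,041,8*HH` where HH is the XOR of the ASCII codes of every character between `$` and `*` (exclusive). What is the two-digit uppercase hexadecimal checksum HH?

64

XOR the ASCII codes of the payload characters:
  'G' = 0x47 → acc = 0x47
  'L' = 0x4C → acc = 0x0B
  'G' = 0x47 → acc = 0x4C
  'S' = 0x53 → acc = 0x1F
  'V' = 0x56 → acc = 0x49
  ',' = 0x2C → acc = 0x65
  '7' = 0x37 → acc = 0x52
  '3' = 0x33 → acc = 0x61
  '9' = 0x39 → acc = 0x58
  '1' = 0x31 → acc = 0x69
  ',' = 0x2C → acc = 0x45
  '0' = 0x30 → acc = 0x75
  '4' = 0x34 → acc = 0x41
  '1' = 0x31 → acc = 0x70
  ',' = 0x2C → acc = 0x5C
  '8' = 0x38 → acc = 0x64
Checksum = 0x64.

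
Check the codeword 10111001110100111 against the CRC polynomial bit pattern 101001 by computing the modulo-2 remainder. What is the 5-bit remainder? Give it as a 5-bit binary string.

Modulo-2 division of 10111001110100111 by 101001:
  pos 0: 101110 XOR 101001 = 000111
  pos 3: 111011 XOR 101001 = 010010
  pos 4: 100101 XOR 101001 = 001100
  pos 6: 110001 XOR 101001 = 011000
  pos 7: 110000 XOR 101001 = 011001
  pos 8: 110010 XOR 101001 = 011011
  pos 9: 110111 XOR 101001 = 011110
  pos 10: 111101 XOR 101001 = 010100
  pos 11: 101001 XOR 101001 = 000000
Remainder = 00000 (zero — the frame passes the CRC check).

00000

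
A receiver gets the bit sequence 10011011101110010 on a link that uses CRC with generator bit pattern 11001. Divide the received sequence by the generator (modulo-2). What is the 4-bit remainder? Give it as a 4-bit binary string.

1001

Modulo-2 division of 10011011101110010 by 11001:
  pos 0: 10011 XOR 11001 = 01010
  pos 1: 10100 XOR 11001 = 01101
  pos 2: 11011 XOR 11001 = 00010
  pos 5: 10110 XOR 11001 = 01111
  pos 6: 11111 XOR 11001 = 00110
  pos 8: 11011 XOR 11001 = 00010
  pos 11: 10001 XOR 11001 = 01000
  pos 12: 10000 XOR 11001 = 01001
Remainder = 1001 (nonzero — an error is detected).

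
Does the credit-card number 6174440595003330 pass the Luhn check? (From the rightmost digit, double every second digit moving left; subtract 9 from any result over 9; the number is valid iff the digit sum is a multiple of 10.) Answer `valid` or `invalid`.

From the right, keep odd positions and double even positions (subtract 9 from any doubled value over 9):
  doubled (positions 2,4,...): 6 6 0 9 0 8 5 3 → sum 37
  kept (positions 1,3,...): 0 3 0 5 5 4 4 1 → sum 22
Total = 59.
59 mod 10 = 9, so the number is invalid.

invalid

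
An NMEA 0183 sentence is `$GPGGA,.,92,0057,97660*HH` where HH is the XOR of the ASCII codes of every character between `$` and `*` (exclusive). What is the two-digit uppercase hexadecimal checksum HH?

4F

XOR the ASCII codes of the payload characters:
  'G' = 0x47 → acc = 0x47
  'P' = 0x50 → acc = 0x17
  'G' = 0x47 → acc = 0x50
  'G' = 0x47 → acc = 0x17
  'A' = 0x41 → acc = 0x56
  ',' = 0x2C → acc = 0x7A
  '.' = 0x2E → acc = 0x54
  ',' = 0x2C → acc = 0x78
  '9' = 0x39 → acc = 0x41
  '2' = 0x32 → acc = 0x73
  ',' = 0x2C → acc = 0x5F
  '0' = 0x30 → acc = 0x6F
  '0' = 0x30 → acc = 0x5F
  '5' = 0x35 → acc = 0x6A
  '7' = 0x37 → acc = 0x5D
  ',' = 0x2C → acc = 0x71
  '9' = 0x39 → acc = 0x48
  '7' = 0x37 → acc = 0x7F
  '6' = 0x36 → acc = 0x49
  '6' = 0x36 → acc = 0x7F
  '0' = 0x30 → acc = 0x4F
Checksum = 0x4F.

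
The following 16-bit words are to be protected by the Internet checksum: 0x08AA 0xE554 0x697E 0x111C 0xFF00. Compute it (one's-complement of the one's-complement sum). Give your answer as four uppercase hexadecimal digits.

9865

One's-complement addition (fold any carry out of bit 15 back into bit 0):
  0x08AA + 0xE554 = 0x0EDFE
  0xEDFE + 0x697E = 0x1577C → wrap carry → 0x577D
  0x577D + 0x111C = 0x06899
  0x6899 + 0xFF00 = 0x16799 → wrap carry → 0x679A
One's-complement sum = 0x679A.
Checksum = ~0x679A & 0xFFFF = 0x9865.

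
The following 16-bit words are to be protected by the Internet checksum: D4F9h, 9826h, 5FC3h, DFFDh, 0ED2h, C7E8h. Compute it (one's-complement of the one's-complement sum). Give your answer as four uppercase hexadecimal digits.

7C63

One's-complement addition (fold any carry out of bit 15 back into bit 0):
  0xD4F9 + 0x9826 = 0x16D1F → wrap carry → 0x6D20
  0x6D20 + 0x5FC3 = 0x0CCE3
  0xCCE3 + 0xDFFD = 0x1ACE0 → wrap carry → 0xACE1
  0xACE1 + 0x0ED2 = 0x0BBB3
  0xBBB3 + 0xC7E8 = 0x1839B → wrap carry → 0x839C
One's-complement sum = 0x839C.
Checksum = ~0x839C & 0xFFFF = 0x7C63.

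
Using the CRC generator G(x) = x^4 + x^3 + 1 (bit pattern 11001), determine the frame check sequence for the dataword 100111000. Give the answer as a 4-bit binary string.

Append 4 zeros: 1001110000000. Divide by 11001 (XOR where the leading bit is 1):
  pos 0: 10011 XOR 11001 = 01010
  pos 1: 10101 XOR 11001 = 01100
  pos 2: 11000 XOR 11001 = 00001
  pos 6: 10000 XOR 11001 = 01001
  pos 7: 10010 XOR 11001 = 01011
  pos 8: 10110 XOR 11001 = 01111
Remainder (last 4 bits) = 1111. This is the CRC / FCS.

1111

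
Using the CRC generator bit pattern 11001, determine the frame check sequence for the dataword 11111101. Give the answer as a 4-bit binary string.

Append 4 zeros: 111111010000. Divide by 11001 (XOR where the leading bit is 1):
  pos 0: 11111 XOR 11001 = 00110
  pos 2: 11010 XOR 11001 = 00011
  pos 5: 11100 XOR 11001 = 00101
  pos 7: 10100 XOR 11001 = 01101
Remainder (last 4 bits) = 1101. This is the CRC / FCS.

1101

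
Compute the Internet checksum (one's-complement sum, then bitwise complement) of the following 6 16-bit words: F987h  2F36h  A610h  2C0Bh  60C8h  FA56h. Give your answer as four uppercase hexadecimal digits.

AA06

One's-complement addition (fold any carry out of bit 15 back into bit 0):
  0xF987 + 0x2F36 = 0x128BD → wrap carry → 0x28BE
  0x28BE + 0xA610 = 0x0CECE
  0xCECE + 0x2C0B = 0x0FAD9
  0xFAD9 + 0x60C8 = 0x15BA1 → wrap carry → 0x5BA2
  0x5BA2 + 0xFA56 = 0x155F8 → wrap carry → 0x55F9
One's-complement sum = 0x55F9.
Checksum = ~0x55F9 & 0xFFFF = 0xAA06.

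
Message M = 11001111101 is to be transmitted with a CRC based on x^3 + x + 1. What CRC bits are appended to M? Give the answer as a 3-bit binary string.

100

Append 3 zeros: 11001111101000. Divide by 1011 (XOR where the leading bit is 1):
  pos 0: 1100 XOR 1011 = 0111
  pos 1: 1111 XOR 1011 = 0100
  pos 2: 1001 XOR 1011 = 0010
  pos 4: 1011 XOR 1011 = 0000
  pos 8: 1010 XOR 1011 = 0001
Remainder (last 3 bits) = 100. This is the CRC / FCS.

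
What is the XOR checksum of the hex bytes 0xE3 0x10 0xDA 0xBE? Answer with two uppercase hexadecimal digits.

XOR the bytes together:
  start with 0xE3
  0xE3 ⊕ 0x10 = 0xF3
  0xF3 ⊕ 0xDA = 0x29
  0x29 ⊕ 0xBE = 0x97

97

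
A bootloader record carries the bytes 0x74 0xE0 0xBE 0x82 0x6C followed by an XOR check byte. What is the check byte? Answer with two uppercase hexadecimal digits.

C4

XOR the bytes together:
  start with 0x74
  0x74 ⊕ 0xE0 = 0x94
  0x94 ⊕ 0xBE = 0x2A
  0x2A ⊕ 0x82 = 0xA8
  0xA8 ⊕ 0x6C = 0xC4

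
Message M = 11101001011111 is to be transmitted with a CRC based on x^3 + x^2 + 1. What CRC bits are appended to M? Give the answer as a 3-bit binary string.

110

Append 3 zeros: 11101001011111000. Divide by 1101 (XOR where the leading bit is 1):
  pos 0: 1110 XOR 1101 = 0011
  pos 2: 1110 XOR 1101 = 0011
  pos 4: 1101 XOR 1101 = 0000
  pos 9: 1111 XOR 1101 = 0010
  pos 11: 1010 XOR 1101 = 0111
  pos 12: 1110 XOR 1101 = 0011
Remainder (last 3 bits) = 110. This is the CRC / FCS.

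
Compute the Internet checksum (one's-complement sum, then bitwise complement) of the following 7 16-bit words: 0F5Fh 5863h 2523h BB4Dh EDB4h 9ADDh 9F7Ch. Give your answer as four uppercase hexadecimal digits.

8FBD

One's-complement addition (fold any carry out of bit 15 back into bit 0):
  0x0F5F + 0x5863 = 0x067C2
  0x67C2 + 0x2523 = 0x08CE5
  0x8CE5 + 0xBB4D = 0x14832 → wrap carry → 0x4833
  0x4833 + 0xEDB4 = 0x135E7 → wrap carry → 0x35E8
  0x35E8 + 0x9ADD = 0x0D0C5
  0xD0C5 + 0x9F7C = 0x17041 → wrap carry → 0x7042
One's-complement sum = 0x7042.
Checksum = ~0x7042 & 0xFFFF = 0x8FBD.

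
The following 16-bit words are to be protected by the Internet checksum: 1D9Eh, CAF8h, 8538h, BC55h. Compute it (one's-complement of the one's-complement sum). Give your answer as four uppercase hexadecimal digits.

D5DA

One's-complement addition (fold any carry out of bit 15 back into bit 0):
  0x1D9E + 0xCAF8 = 0x0E896
  0xE896 + 0x8538 = 0x16DCE → wrap carry → 0x6DCF
  0x6DCF + 0xBC55 = 0x12A24 → wrap carry → 0x2A25
One's-complement sum = 0x2A25.
Checksum = ~0x2A25 & 0xFFFF = 0xD5DA.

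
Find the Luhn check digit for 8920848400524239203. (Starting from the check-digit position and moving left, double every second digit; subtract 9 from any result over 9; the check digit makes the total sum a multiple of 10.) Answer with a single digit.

0

Partial digits right→left: 3 0 2 9 3 2 4 2 5 0 0 4 8 4 8 0 2 9 8
Double every second digit counting from the check-digit position (so the 1st, 3rd, 5th, ... of the partial from the right).
  doubled (with −9 where >9): 6 4 6 8 1 0 7 7 4 7 → sum 50
  kept as-is: 0 9 2 2 0 4 4 0 9 → sum 30
Total = 50 + 30 = 80.
Check digit = (10 − (80 mod 10)) mod 10 = 0.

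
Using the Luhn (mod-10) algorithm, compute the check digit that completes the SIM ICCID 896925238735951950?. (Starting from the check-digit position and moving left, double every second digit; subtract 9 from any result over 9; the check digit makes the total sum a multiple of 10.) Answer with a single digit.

5

Partial digits right→left: 0 5 9 1 5 9 5 3 7 8 3 2 5 2 9 6 9 8
Double every second digit counting from the check-digit position (so the 1st, 3rd, 5th, ... of the partial from the right).
  doubled (with −9 where >9): 0 9 1 1 5 6 1 9 9 → sum 41
  kept as-is: 5 1 9 3 8 2 2 6 8 → sum 44
Total = 41 + 44 = 85.
Check digit = (10 − (85 mod 10)) mod 10 = 5.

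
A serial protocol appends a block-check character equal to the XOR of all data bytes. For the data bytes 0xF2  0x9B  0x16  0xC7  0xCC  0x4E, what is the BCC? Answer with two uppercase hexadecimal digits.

XOR the bytes together:
  start with 0xF2
  0xF2 ⊕ 0x9B = 0x69
  0x69 ⊕ 0x16 = 0x7F
  0x7F ⊕ 0xC7 = 0xB8
  0xB8 ⊕ 0xCC = 0x74
  0x74 ⊕ 0x4E = 0x3A

3A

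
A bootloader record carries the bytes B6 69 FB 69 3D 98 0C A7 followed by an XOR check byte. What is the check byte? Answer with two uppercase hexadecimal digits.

43

XOR the bytes together:
  start with 0xB6
  0xB6 ⊕ 0x69 = 0xDF
  0xDF ⊕ 0xFB = 0x24
  0x24 ⊕ 0x69 = 0x4D
  0x4D ⊕ 0x3D = 0x70
  0x70 ⊕ 0x98 = 0xE8
  0xE8 ⊕ 0x0C = 0xE4
  0xE4 ⊕ 0xA7 = 0x43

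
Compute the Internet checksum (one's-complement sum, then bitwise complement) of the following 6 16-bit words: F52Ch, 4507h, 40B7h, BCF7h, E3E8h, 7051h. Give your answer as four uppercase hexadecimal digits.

One's-complement addition (fold any carry out of bit 15 back into bit 0):
  0xF52C + 0x4507 = 0x13A33 → wrap carry → 0x3A34
  0x3A34 + 0x40B7 = 0x07AEB
  0x7AEB + 0xBCF7 = 0x137E2 → wrap carry → 0x37E3
  0x37E3 + 0xE3E8 = 0x11BCB → wrap carry → 0x1BCC
  0x1BCC + 0x7051 = 0x08C1D
One's-complement sum = 0x8C1D.
Checksum = ~0x8C1D & 0xFFFF = 0x73E2.

73E2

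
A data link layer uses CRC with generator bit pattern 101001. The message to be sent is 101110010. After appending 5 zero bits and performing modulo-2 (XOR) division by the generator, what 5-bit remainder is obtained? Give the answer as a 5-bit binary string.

00110

Append 5 zeros: 10111001000000. Divide by 101001 (XOR where the leading bit is 1):
  pos 0: 101110 XOR 101001 = 000111
  pos 3: 111010 XOR 101001 = 010011
  pos 4: 100110 XOR 101001 = 001111
  pos 6: 111100 XOR 101001 = 010101
  pos 7: 101010 XOR 101001 = 000011
Remainder (last 5 bits) = 00110. This is the CRC / FCS.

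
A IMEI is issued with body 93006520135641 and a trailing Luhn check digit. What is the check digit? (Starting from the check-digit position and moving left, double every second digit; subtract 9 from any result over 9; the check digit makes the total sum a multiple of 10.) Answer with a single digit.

5

Partial digits right→left: 1 4 6 5 3 1 0 2 5 6 0 0 3 9
Double every second digit counting from the check-digit position (so the 1st, 3rd, 5th, ... of the partial from the right).
  doubled (with −9 where >9): 2 3 6 0 1 0 6 → sum 18
  kept as-is: 4 5 1 2 6 0 9 → sum 27
Total = 18 + 27 = 45.
Check digit = (10 − (45 mod 10)) mod 10 = 5.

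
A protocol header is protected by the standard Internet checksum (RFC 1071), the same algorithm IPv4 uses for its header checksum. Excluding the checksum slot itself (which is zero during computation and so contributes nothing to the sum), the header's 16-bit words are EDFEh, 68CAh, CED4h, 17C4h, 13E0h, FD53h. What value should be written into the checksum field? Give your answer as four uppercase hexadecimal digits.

One's-complement addition (fold any carry out of bit 15 back into bit 0):
  0xEDFE + 0x68CA = 0x156C8 → wrap carry → 0x56C9
  0x56C9 + 0xCED4 = 0x1259D → wrap carry → 0x259E
  0x259E + 0x17C4 = 0x03D62
  0x3D62 + 0x13E0 = 0x05142
  0x5142 + 0xFD53 = 0x14E95 → wrap carry → 0x4E96
One's-complement sum = 0x4E96.
Checksum = ~0x4E96 & 0xFFFF = 0xB169.

B169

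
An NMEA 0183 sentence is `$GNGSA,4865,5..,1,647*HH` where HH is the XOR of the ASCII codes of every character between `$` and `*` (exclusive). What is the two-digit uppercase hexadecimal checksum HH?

62

XOR the ASCII codes of the payload characters:
  'G' = 0x47 → acc = 0x47
  'N' = 0x4E → acc = 0x09
  'G' = 0x47 → acc = 0x4E
  'S' = 0x53 → acc = 0x1D
  'A' = 0x41 → acc = 0x5C
  ',' = 0x2C → acc = 0x70
  '4' = 0x34 → acc = 0x44
  '8' = 0x38 → acc = 0x7C
  '6' = 0x36 → acc = 0x4A
  '5' = 0x35 → acc = 0x7F
  ',' = 0x2C → acc = 0x53
  '5' = 0x35 → acc = 0x66
  '.' = 0x2E → acc = 0x48
  '.' = 0x2E → acc = 0x66
  ',' = 0x2C → acc = 0x4A
  '1' = 0x31 → acc = 0x7B
  ',' = 0x2C → acc = 0x57
  '6' = 0x36 → acc = 0x61
  '4' = 0x34 → acc = 0x55
  '7' = 0x37 → acc = 0x62
Checksum = 0x62.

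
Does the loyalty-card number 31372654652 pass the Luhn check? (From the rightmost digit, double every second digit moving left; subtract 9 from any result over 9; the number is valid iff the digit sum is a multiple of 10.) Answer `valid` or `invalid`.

valid

From the right, keep odd positions and double even positions (subtract 9 from any doubled value over 9):
  doubled (positions 2,4,...): 1 8 3 5 2 → sum 19
  kept (positions 1,3,...): 2 6 5 2 3 3 → sum 21
Total = 40.
40 mod 10 = 0, so the number is valid.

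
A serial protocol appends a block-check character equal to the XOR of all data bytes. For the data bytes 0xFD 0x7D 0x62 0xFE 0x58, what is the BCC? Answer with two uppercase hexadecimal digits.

44

XOR the bytes together:
  start with 0xFD
  0xFD ⊕ 0x7D = 0x80
  0x80 ⊕ 0x62 = 0xE2
  0xE2 ⊕ 0xFE = 0x1C
  0x1C ⊕ 0x58 = 0x44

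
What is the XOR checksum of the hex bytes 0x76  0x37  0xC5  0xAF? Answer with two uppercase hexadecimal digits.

2B

XOR the bytes together:
  start with 0x76
  0x76 ⊕ 0x37 = 0x41
  0x41 ⊕ 0xC5 = 0x84
  0x84 ⊕ 0xAF = 0x2B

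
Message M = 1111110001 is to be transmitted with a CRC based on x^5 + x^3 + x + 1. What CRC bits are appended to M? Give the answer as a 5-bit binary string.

Append 5 zeros: 111111000100000. Divide by 101011 (XOR where the leading bit is 1):
  pos 0: 111111 XOR 101011 = 010100
  pos 1: 101000 XOR 101011 = 000011
  pos 5: 110010 XOR 101011 = 011001
  pos 6: 110010 XOR 101011 = 011001
  pos 7: 110010 XOR 101011 = 011001
  pos 8: 110010 XOR 101011 = 011001
  pos 9: 110010 XOR 101011 = 011001
Remainder (last 5 bits) = 11001. This is the CRC / FCS.

11001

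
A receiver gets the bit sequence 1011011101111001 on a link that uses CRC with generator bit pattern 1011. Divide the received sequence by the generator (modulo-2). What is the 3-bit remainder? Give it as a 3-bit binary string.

Modulo-2 division of 1011011101111001 by 1011:
  pos 0: 1011 XOR 1011 = 0000
  pos 5: 1110 XOR 1011 = 0101
  pos 6: 1011 XOR 1011 = 0000
  pos 10: 1110 XOR 1011 = 0101
  pos 11: 1010 XOR 1011 = 0001
Remainder = 011 (nonzero — an error is detected).

011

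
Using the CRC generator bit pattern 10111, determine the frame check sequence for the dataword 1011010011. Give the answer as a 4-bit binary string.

1111

Append 4 zeros: 10110100110000. Divide by 10111 (XOR where the leading bit is 1):
  pos 0: 10110 XOR 10111 = 00001
  pos 4: 11001 XOR 10111 = 01110
  pos 5: 11101 XOR 10111 = 01010
  pos 6: 10100 XOR 10111 = 00011
  pos 9: 11000 XOR 10111 = 01111
Remainder (last 4 bits) = 1111. This is the CRC / FCS.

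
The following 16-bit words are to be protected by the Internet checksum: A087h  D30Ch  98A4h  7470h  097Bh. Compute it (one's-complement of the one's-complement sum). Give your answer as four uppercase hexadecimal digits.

75DB

One's-complement addition (fold any carry out of bit 15 back into bit 0):
  0xA087 + 0xD30C = 0x17393 → wrap carry → 0x7394
  0x7394 + 0x98A4 = 0x10C38 → wrap carry → 0x0C39
  0x0C39 + 0x7470 = 0x080A9
  0x80A9 + 0x097B = 0x08A24
One's-complement sum = 0x8A24.
Checksum = ~0x8A24 & 0xFFFF = 0x75DB.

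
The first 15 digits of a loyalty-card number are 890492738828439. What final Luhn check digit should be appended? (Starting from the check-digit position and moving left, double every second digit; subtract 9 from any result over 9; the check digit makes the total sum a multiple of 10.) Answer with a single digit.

4

Partial digits right→left: 9 3 4 8 2 8 8 3 7 2 9 4 0 9 8
Double every second digit counting from the check-digit position (so the 1st, 3rd, 5th, ... of the partial from the right).
  doubled (with −9 where >9): 9 8 4 7 5 9 0 7 → sum 49
  kept as-is: 3 8 8 3 2 4 9 → sum 37
Total = 49 + 37 = 86.
Check digit = (10 − (86 mod 10)) mod 10 = 4.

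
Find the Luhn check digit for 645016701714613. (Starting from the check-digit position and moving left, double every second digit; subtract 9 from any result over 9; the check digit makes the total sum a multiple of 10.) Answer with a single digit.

4

Partial digits right→left: 3 1 6 4 1 7 1 0 7 6 1 0 5 4 6
Double every second digit counting from the check-digit position (so the 1st, 3rd, 5th, ... of the partial from the right).
  doubled (with −9 where >9): 6 3 2 2 5 2 1 3 → sum 24
  kept as-is: 1 4 7 0 6 0 4 → sum 22
Total = 24 + 22 = 46.
Check digit = (10 − (46 mod 10)) mod 10 = 4.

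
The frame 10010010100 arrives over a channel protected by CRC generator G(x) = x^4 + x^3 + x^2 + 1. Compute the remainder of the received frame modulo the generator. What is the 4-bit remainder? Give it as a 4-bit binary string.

Modulo-2 division of 10010010100 by 11101:
  pos 0: 10010 XOR 11101 = 01111
  pos 1: 11110 XOR 11101 = 00011
  pos 4: 11101 XOR 11101 = 00000
Remainder = 0000 (zero — the frame passes the CRC check).

0000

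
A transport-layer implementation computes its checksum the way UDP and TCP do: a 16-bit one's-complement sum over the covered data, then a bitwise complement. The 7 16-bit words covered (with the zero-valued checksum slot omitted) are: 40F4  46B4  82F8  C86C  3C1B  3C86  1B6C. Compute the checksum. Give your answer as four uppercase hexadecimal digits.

One's-complement addition (fold any carry out of bit 15 back into bit 0):
  0x40F4 + 0x46B4 = 0x087A8
  0x87A8 + 0x82F8 = 0x10AA0 → wrap carry → 0x0AA1
  0x0AA1 + 0xC86C = 0x0D30D
  0xD30D + 0x3C1B = 0x10F28 → wrap carry → 0x0F29
  0x0F29 + 0x3C86 = 0x04BAF
  0x4BAF + 0x1B6C = 0x0671B
One's-complement sum = 0x671B.
Checksum = ~0x671B & 0xFFFF = 0x98E4.

98E4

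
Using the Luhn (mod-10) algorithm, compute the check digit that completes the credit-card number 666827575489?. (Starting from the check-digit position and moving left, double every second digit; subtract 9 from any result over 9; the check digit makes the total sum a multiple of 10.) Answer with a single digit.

Partial digits right→left: 9 8 4 5 7 5 7 2 8 6 6 6
Double every second digit counting from the check-digit position (so the 1st, 3rd, 5th, ... of the partial from the right).
  doubled (with −9 where >9): 9 8 5 5 7 3 → sum 37
  kept as-is: 8 5 5 2 6 6 → sum 32
Total = 37 + 32 = 69.
Check digit = (10 − (69 mod 10)) mod 10 = 1.

1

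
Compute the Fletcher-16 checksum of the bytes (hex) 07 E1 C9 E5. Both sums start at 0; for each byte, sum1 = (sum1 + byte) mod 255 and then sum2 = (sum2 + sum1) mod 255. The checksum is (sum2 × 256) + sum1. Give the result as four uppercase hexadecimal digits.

3B98

Running sums (mod 255):
  after byte 0 (07): sum1=7, sum2=7
  after byte 1 (E1): sum1=232, sum2=239
  after byte 2 (C9): sum1=178, sum2=162
  after byte 3 (E5): sum1=152, sum2=59
Checksum = sum2·256 + sum1 = 59·256 + 152 = 15256 = 0x3B98.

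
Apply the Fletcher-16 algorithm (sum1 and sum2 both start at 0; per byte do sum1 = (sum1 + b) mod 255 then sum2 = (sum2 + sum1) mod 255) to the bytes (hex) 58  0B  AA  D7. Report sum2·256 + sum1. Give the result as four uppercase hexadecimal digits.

AFE5

Running sums (mod 255):
  after byte 0 (58): sum1=88, sum2=88
  after byte 1 (0B): sum1=99, sum2=187
  after byte 2 (AA): sum1=14, sum2=201
  after byte 3 (D7): sum1=229, sum2=175
Checksum = sum2·256 + sum1 = 175·256 + 229 = 45029 = 0xAFE5.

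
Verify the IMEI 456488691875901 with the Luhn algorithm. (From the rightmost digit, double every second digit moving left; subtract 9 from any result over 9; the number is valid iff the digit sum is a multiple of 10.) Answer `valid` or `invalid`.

From the right, keep odd positions and double even positions (subtract 9 from any doubled value over 9):
  doubled (positions 2,4,...): 0 1 7 9 7 8 1 → sum 33
  kept (positions 1,3,...): 1 9 7 1 6 8 6 4 → sum 42
Total = 75.
75 mod 10 = 5, so the number is invalid.

invalid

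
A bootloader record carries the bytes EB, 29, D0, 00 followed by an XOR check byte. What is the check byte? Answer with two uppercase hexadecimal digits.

12

XOR the bytes together:
  start with 0xEB
  0xEB ⊕ 0x29 = 0xC2
  0xC2 ⊕ 0xD0 = 0x12
  0x12 ⊕ 0x00 = 0x12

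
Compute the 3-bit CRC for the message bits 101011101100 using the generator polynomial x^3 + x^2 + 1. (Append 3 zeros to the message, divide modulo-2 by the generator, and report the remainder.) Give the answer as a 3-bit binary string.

Append 3 zeros: 101011101100000. Divide by 1101 (XOR where the leading bit is 1):
  pos 0: 1010 XOR 1101 = 0111
  pos 1: 1111 XOR 1101 = 0010
  pos 3: 1011 XOR 1101 = 0110
  pos 4: 1100 XOR 1101 = 0001
  pos 7: 1110 XOR 1101 = 0011
  pos 9: 1100 XOR 1101 = 0001
Remainder (last 3 bits) = 100. This is the CRC / FCS.

100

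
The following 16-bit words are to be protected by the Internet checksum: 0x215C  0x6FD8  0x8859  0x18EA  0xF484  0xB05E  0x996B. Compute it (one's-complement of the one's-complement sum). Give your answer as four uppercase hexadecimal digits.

One's-complement addition (fold any carry out of bit 15 back into bit 0):
  0x215C + 0x6FD8 = 0x09134
  0x9134 + 0x8859 = 0x1198D → wrap carry → 0x198E
  0x198E + 0x18EA = 0x03278
  0x3278 + 0xF484 = 0x126FC → wrap carry → 0x26FD
  0x26FD + 0xB05E = 0x0D75B
  0xD75B + 0x996B = 0x170C6 → wrap carry → 0x70C7
One's-complement sum = 0x70C7.
Checksum = ~0x70C7 & 0xFFFF = 0x8F38.

8F38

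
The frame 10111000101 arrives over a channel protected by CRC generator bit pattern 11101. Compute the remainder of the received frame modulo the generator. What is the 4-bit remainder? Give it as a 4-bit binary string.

Modulo-2 division of 10111000101 by 11101:
  pos 0: 10111 XOR 11101 = 01010
  pos 1: 10100 XOR 11101 = 01001
  pos 2: 10010 XOR 11101 = 01111
  pos 3: 11110 XOR 11101 = 00011
  pos 6: 11101 XOR 11101 = 00000
Remainder = 0000 (zero — the frame passes the CRC check).

0000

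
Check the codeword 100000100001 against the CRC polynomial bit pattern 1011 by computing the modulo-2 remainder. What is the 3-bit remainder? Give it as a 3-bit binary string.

Modulo-2 division of 100000100001 by 1011:
  pos 0: 1000 XOR 1011 = 0011
  pos 2: 1100 XOR 1011 = 0111
  pos 3: 1111 XOR 1011 = 0100
  pos 4: 1000 XOR 1011 = 0011
  pos 6: 1100 XOR 1011 = 0111
  pos 7: 1110 XOR 1011 = 0101
  pos 8: 1011 XOR 1011 = 0000
Remainder = 000 (zero — the frame passes the CRC check).

000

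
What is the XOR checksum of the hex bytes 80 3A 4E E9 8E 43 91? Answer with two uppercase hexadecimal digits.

XOR the bytes together:
  start with 0x80
  0x80 ⊕ 0x3A = 0xBA
  0xBA ⊕ 0x4E = 0xF4
  0xF4 ⊕ 0xE9 = 0x1D
  0x1D ⊕ 0x8E = 0x93
  0x93 ⊕ 0x43 = 0xD0
  0xD0 ⊕ 0x91 = 0x41

41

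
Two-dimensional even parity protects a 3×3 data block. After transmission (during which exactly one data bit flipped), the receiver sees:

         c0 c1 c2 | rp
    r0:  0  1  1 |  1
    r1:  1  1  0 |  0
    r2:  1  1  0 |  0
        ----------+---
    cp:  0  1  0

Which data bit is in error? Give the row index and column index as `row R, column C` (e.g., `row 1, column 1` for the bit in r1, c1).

Recompute each row's even parity and compare to rp:
  r0: data parity 0, sent rp 1 → mismatch
  r1: data parity 0, sent rp 0 → ok
  r2: data parity 0, sent rp 0 → ok
Recompute each column's even parity and compare to cp:
  c0: data parity 0, sent cp 0 → ok
  c1: data parity 1, sent cp 1 → ok
  c2: data parity 1, sent cp 0 → mismatch
Exactly one row (r0) and one column (c2) fail → the flipped bit is at their intersection.

row 0, column 2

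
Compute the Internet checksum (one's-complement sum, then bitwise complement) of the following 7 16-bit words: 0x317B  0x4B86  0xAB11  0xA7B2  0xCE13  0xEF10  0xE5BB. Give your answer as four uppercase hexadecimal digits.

One's-complement addition (fold any carry out of bit 15 back into bit 0):
  0x317B + 0x4B86 = 0x07D01
  0x7D01 + 0xAB11 = 0x12812 → wrap carry → 0x2813
  0x2813 + 0xA7B2 = 0x0CFC5
  0xCFC5 + 0xCE13 = 0x19DD8 → wrap carry → 0x9DD9
  0x9DD9 + 0xEF10 = 0x18CE9 → wrap carry → 0x8CEA
  0x8CEA + 0xE5BB = 0x172A5 → wrap carry → 0x72A6
One's-complement sum = 0x72A6.
Checksum = ~0x72A6 & 0xFFFF = 0x8D59.

8D59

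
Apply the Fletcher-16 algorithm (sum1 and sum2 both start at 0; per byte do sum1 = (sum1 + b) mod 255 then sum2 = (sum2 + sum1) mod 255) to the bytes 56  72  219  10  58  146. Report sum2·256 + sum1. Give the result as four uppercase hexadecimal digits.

4F33

Running sums (mod 255):
  after byte 0 (56): sum1=56, sum2=56
  after byte 1 (72): sum1=128, sum2=184
  after byte 2 (219): sum1=92, sum2=21
  after byte 3 (10): sum1=102, sum2=123
  after byte 4 (58): sum1=160, sum2=28
  after byte 5 (146): sum1=51, sum2=79
Checksum = sum2·256 + sum1 = 79·256 + 51 = 20275 = 0x4F33.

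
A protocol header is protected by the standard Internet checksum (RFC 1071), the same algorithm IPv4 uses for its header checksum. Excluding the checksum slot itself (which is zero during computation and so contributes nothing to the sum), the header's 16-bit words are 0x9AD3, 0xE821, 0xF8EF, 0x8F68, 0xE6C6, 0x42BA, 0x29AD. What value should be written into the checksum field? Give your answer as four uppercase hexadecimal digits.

A183

One's-complement addition (fold any carry out of bit 15 back into bit 0):
  0x9AD3 + 0xE821 = 0x182F4 → wrap carry → 0x82F5
  0x82F5 + 0xF8EF = 0x17BE4 → wrap carry → 0x7BE5
  0x7BE5 + 0x8F68 = 0x10B4D → wrap carry → 0x0B4E
  0x0B4E + 0xE6C6 = 0x0F214
  0xF214 + 0x42BA = 0x134CE → wrap carry → 0x34CF
  0x34CF + 0x29AD = 0x05E7C
One's-complement sum = 0x5E7C.
Checksum = ~0x5E7C & 0xFFFF = 0xA183.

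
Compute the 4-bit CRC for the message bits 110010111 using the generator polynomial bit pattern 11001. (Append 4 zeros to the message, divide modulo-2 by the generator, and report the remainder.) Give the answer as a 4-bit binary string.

1101

Append 4 zeros: 1100101110000. Divide by 11001 (XOR where the leading bit is 1):
  pos 0: 11001 XOR 11001 = 00000
  pos 6: 11100 XOR 11001 = 00101
  pos 8: 10100 XOR 11001 = 01101
Remainder (last 4 bits) = 1101. This is the CRC / FCS.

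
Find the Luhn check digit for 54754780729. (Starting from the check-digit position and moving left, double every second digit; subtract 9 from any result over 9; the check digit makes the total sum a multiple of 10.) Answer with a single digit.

7

Partial digits right→left: 9 2 7 0 8 7 4 5 7 4 5
Double every second digit counting from the check-digit position (so the 1st, 3rd, 5th, ... of the partial from the right).
  doubled (with −9 where >9): 9 5 7 8 5 1 → sum 35
  kept as-is: 2 0 7 5 4 → sum 18
Total = 35 + 18 = 53.
Check digit = (10 − (53 mod 10)) mod 10 = 7.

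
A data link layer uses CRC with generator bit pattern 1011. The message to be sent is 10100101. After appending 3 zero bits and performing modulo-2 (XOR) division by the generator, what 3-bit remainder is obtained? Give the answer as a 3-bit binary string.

Append 3 zeros: 10100101000. Divide by 1011 (XOR where the leading bit is 1):
  pos 0: 1010 XOR 1011 = 0001
  pos 3: 1010 XOR 1011 = 0001
  pos 6: 1100 XOR 1011 = 0111
  pos 7: 1110 XOR 1011 = 0101
Remainder (last 3 bits) = 101. This is the CRC / FCS.

101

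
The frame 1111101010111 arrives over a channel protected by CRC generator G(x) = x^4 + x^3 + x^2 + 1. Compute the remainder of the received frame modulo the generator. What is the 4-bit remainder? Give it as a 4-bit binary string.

0000

Modulo-2 division of 1111101010111 by 11101:
  pos 0: 11111 XOR 11101 = 00010
  pos 3: 10010 XOR 11101 = 01111
  pos 4: 11111 XOR 11101 = 00010
  pos 7: 10011 XOR 11101 = 01110
  pos 8: 11101 XOR 11101 = 00000
Remainder = 0000 (zero — the frame passes the CRC check).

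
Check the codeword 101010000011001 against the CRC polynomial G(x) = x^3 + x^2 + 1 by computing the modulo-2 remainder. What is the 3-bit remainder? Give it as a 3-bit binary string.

Modulo-2 division of 101010000011001 by 1101:
  pos 0: 1010 XOR 1101 = 0111
  pos 1: 1111 XOR 1101 = 0010
  pos 3: 1000 XOR 1101 = 0101
  pos 4: 1010 XOR 1101 = 0111
  pos 5: 1110 XOR 1101 = 0011
  pos 7: 1101 XOR 1101 = 0000
  pos 11: 1001 XOR 1101 = 0100
Remainder = 100 (nonzero — an error is detected).

100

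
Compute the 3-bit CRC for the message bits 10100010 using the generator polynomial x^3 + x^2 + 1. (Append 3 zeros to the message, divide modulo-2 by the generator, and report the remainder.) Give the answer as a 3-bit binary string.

000

Append 3 zeros: 10100010000. Divide by 1101 (XOR where the leading bit is 1):
  pos 0: 1010 XOR 1101 = 0111
  pos 1: 1110 XOR 1101 = 0011
  pos 3: 1101 XOR 1101 = 0000
Remainder (last 3 bits) = 000. This is the CRC / FCS.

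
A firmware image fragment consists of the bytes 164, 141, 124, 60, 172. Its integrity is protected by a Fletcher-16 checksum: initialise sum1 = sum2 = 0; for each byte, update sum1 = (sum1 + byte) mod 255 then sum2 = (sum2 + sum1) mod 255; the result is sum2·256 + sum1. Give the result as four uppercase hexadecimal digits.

Running sums (mod 255):
  after byte 0 (164): sum1=164, sum2=164
  after byte 1 (141): sum1=50, sum2=214
  after byte 2 (124): sum1=174, sum2=133
  after byte 3 (60): sum1=234, sum2=112
  after byte 4 (172): sum1=151, sum2=8
Checksum = sum2·256 + sum1 = 8·256 + 151 = 2199 = 0x0897.

0897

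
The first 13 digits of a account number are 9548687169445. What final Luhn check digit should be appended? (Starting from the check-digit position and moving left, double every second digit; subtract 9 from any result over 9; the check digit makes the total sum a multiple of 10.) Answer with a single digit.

Partial digits right→left: 5 4 4 9 6 1 7 8 6 8 4 5 9
Double every second digit counting from the check-digit position (so the 1st, 3rd, 5th, ... of the partial from the right).
  doubled (with −9 where >9): 1 8 3 5 3 8 9 → sum 37
  kept as-is: 4 9 1 8 8 5 → sum 35
Total = 37 + 35 = 72.
Check digit = (10 − (72 mod 10)) mod 10 = 8.

8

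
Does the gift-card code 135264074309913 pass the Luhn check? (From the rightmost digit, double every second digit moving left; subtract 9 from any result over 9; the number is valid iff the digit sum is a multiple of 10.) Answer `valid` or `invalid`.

From the right, keep odd positions and double even positions (subtract 9 from any doubled value over 9):
  doubled (positions 2,4,...): 2 9 6 5 8 4 6 → sum 40
  kept (positions 1,3,...): 3 9 0 4 0 6 5 1 → sum 28
Total = 68.
68 mod 10 = 8, so the number is invalid.

invalid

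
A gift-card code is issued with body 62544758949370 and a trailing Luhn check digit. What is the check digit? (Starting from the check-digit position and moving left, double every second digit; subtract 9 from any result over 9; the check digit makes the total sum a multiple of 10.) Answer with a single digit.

7

Partial digits right→left: 0 7 3 9 4 9 8 5 7 4 4 5 2 6
Double every second digit counting from the check-digit position (so the 1st, 3rd, 5th, ... of the partial from the right).
  doubled (with −9 where >9): 0 6 8 7 5 8 4 → sum 38
  kept as-is: 7 9 9 5 4 5 6 → sum 45
Total = 38 + 45 = 83.
Check digit = (10 − (83 mod 10)) mod 10 = 7.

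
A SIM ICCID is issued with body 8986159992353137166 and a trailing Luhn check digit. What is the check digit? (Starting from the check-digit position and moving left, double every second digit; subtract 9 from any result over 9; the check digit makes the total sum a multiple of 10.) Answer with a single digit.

3

Partial digits right→left: 6 6 1 7 3 1 3 5 3 2 9 9 9 5 1 6 8 9 8
Double every second digit counting from the check-digit position (so the 1st, 3rd, 5th, ... of the partial from the right).
  doubled (with −9 where >9): 3 2 6 6 6 9 9 2 7 7 → sum 57
  kept as-is: 6 7 1 5 2 9 5 6 9 → sum 50
Total = 57 + 50 = 107.
Check digit = (10 − (107 mod 10)) mod 10 = 3.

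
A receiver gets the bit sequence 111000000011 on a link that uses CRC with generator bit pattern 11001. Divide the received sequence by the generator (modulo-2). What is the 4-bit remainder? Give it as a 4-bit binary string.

0001

Modulo-2 division of 111000000011 by 11001:
  pos 0: 11100 XOR 11001 = 00101
  pos 2: 10100 XOR 11001 = 01101
  pos 3: 11010 XOR 11001 = 00011
  pos 6: 11001 XOR 11001 = 00000
Remainder = 0001 (nonzero — an error is detected).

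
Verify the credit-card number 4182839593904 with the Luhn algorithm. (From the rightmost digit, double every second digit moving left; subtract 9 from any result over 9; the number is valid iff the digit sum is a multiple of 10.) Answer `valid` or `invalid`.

valid

From the right, keep odd positions and double even positions (subtract 9 from any doubled value over 9):
  doubled (positions 2,4,...): 0 6 1 6 4 2 → sum 19
  kept (positions 1,3,...): 4 9 9 9 8 8 4 → sum 51
Total = 70.
70 mod 10 = 0, so the number is valid.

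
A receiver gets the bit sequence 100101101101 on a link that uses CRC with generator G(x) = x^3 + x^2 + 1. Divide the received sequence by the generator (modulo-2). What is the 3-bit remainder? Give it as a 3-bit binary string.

000

Modulo-2 division of 100101101101 by 1101:
  pos 0: 1001 XOR 1101 = 0100
  pos 1: 1000 XOR 1101 = 0101
  pos 2: 1011 XOR 1101 = 0110
  pos 3: 1101 XOR 1101 = 0000
  pos 8: 1101 XOR 1101 = 0000
Remainder = 000 (zero — the frame passes the CRC check).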